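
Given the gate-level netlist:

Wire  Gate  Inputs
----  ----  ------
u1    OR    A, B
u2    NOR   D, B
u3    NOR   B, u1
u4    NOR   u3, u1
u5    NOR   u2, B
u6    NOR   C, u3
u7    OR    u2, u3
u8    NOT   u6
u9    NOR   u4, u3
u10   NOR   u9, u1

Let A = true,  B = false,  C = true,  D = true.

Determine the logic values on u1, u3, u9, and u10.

u1 = true, u3 = false, u9 = true, u10 = false

u1 = A OR B = true OR false = true
u3 = B NOR u1 = false NOR true = false
u4 = u3 NOR u1 = false NOR true = false
u9 = u4 NOR u3 = false NOR false = true
u10 = u9 NOR u1 = true NOR true = false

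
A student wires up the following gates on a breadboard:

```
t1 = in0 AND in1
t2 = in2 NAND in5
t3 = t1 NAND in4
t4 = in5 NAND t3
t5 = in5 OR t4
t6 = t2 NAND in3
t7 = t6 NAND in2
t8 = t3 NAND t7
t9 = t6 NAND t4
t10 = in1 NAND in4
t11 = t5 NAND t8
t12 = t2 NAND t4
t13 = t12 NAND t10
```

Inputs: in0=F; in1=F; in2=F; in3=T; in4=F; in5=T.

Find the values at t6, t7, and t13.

t1 = in0 AND in1 = F AND F = F
t2 = in2 NAND in5 = F NAND T = T
t3 = t1 NAND in4 = F NAND F = T
t4 = in5 NAND t3 = T NAND T = F
t6 = t2 NAND in3 = T NAND T = F
t7 = t6 NAND in2 = F NAND F = T
t10 = in1 NAND in4 = F NAND F = T
t12 = t2 NAND t4 = T NAND F = T
t13 = t12 NAND t10 = T NAND T = F

t6 = F, t7 = T, t13 = F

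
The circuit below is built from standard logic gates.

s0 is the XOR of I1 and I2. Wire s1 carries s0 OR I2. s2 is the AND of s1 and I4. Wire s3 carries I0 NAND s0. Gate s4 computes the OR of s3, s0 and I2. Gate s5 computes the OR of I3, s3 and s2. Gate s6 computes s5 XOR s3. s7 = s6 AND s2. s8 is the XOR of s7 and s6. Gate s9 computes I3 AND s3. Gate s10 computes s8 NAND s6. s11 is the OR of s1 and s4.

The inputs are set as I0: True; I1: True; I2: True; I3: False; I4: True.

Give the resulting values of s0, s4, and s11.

s0 = False; s4 = True; s11 = True

s0 = I1 XOR I2 = True XOR True = False
s1 = s0 OR I2 = False OR True = True
s3 = I0 NAND s0 = True NAND False = True
s4 = s3 OR s0 OR I2 = True OR False OR True = True
s11 = s1 OR s4 = True OR True = True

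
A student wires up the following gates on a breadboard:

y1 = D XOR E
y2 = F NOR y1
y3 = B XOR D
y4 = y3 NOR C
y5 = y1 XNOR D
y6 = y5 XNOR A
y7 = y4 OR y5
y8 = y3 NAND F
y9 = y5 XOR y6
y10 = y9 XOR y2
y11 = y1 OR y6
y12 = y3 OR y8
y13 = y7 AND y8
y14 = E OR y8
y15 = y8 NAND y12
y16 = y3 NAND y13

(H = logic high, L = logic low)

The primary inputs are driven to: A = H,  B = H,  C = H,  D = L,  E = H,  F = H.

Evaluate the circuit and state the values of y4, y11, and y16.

y1 = D XOR E = L XOR H = H
y3 = B XOR D = H XOR L = H
y4 = y3 NOR C = H NOR H = L
y5 = y1 XNOR D = H XNOR L = L
y6 = y5 XNOR A = L XNOR H = L
y7 = y4 OR y5 = L OR L = L
y8 = y3 NAND F = H NAND H = L
y11 = y1 OR y6 = H OR L = H
y13 = y7 AND y8 = L AND L = L
y16 = y3 NAND y13 = H NAND L = H

y4 = L, y11 = H, y16 = H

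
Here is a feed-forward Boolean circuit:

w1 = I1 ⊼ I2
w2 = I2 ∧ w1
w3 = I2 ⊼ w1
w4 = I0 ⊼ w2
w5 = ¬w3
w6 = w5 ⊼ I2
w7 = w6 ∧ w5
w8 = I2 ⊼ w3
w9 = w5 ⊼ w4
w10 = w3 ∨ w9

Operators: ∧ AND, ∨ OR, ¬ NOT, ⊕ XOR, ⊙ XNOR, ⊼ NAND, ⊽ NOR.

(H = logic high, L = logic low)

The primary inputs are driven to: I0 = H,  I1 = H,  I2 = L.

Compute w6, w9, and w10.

w6 = H  w9 = H  w10 = H

w1 = I1 NAND I2 = H NAND L = H
w2 = I2 AND w1 = L AND H = L
w3 = I2 NAND w1 = L NAND H = H
w4 = I0 NAND w2 = H NAND L = H
w5 = NOT w3 = NOT H = L
w6 = w5 NAND I2 = L NAND L = H
w9 = w5 NAND w4 = L NAND H = H
w10 = w3 OR w9 = H OR H = H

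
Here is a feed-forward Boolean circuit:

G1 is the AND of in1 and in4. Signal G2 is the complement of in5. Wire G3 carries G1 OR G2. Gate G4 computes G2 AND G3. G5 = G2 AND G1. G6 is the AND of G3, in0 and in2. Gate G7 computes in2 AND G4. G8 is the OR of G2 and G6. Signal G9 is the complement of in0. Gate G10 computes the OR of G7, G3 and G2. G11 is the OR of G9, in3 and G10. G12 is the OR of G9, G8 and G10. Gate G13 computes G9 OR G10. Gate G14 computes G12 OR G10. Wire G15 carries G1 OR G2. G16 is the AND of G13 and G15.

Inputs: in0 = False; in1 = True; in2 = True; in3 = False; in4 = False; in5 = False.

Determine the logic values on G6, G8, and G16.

G6 = False; G8 = True; G16 = True

G1 = in1 AND in4 = True AND False = False
G2 = NOT in5 = NOT False = True
G3 = G1 OR G2 = False OR True = True
G4 = G2 AND G3 = True AND True = True
G6 = G3 AND in0 AND in2 = True AND False AND True = False
G7 = in2 AND G4 = True AND True = True
G8 = G2 OR G6 = True OR False = True
G9 = NOT in0 = NOT False = True
G10 = G7 OR G3 OR G2 = True OR True OR True = True
G13 = G9 OR G10 = True OR True = True
G15 = G1 OR G2 = False OR True = True
G16 = G13 AND G15 = True AND True = True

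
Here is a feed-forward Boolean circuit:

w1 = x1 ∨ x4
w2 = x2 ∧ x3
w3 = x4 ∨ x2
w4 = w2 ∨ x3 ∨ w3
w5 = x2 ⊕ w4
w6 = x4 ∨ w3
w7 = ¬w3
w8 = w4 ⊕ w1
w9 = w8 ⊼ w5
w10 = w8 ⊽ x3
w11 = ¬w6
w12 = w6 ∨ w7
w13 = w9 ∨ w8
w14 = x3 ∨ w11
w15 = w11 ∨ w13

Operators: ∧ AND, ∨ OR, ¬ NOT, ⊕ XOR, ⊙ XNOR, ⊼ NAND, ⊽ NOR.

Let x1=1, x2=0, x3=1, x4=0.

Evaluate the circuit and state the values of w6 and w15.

w6 = 0, w15 = 1

w1 = x1 OR x4 = 1 OR 0 = 1
w2 = x2 AND x3 = 0 AND 1 = 0
w3 = x4 OR x2 = 0 OR 0 = 0
w4 = w2 OR x3 OR w3 = 0 OR 1 OR 0 = 1
w5 = x2 XOR w4 = 0 XOR 1 = 1
w6 = x4 OR w3 = 0 OR 0 = 0
w8 = w4 XOR w1 = 1 XOR 1 = 0
w9 = w8 NAND w5 = 0 NAND 1 = 1
w11 = NOT w6 = NOT 0 = 1
w13 = w9 OR w8 = 1 OR 0 = 1
w15 = w11 OR w13 = 1 OR 1 = 1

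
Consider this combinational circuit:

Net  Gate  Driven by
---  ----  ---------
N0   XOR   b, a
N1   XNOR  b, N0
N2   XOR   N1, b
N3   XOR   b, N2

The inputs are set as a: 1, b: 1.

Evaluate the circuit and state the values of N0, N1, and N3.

N0 = b XOR a = 1 XOR 1 = 0
N1 = b XNOR N0 = 1 XNOR 0 = 0
N2 = N1 XOR b = 0 XOR 1 = 1
N3 = b XOR N2 = 1 XOR 1 = 0

N0 = 0, N1 = 0, N3 = 0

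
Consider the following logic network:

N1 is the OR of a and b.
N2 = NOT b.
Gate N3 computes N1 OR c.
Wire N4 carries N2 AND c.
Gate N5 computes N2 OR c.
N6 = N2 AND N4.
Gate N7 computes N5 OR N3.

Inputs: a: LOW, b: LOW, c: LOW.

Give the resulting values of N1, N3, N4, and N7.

N1 = LOW, N3 = LOW, N4 = LOW, N7 = HIGH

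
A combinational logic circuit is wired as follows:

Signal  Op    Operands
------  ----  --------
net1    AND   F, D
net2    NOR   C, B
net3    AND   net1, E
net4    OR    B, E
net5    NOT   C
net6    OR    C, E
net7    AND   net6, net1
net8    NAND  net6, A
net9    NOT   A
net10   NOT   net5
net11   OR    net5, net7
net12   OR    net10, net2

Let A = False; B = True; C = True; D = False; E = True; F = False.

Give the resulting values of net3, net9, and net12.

net3 = False, net9 = True, net12 = True

net1 = F AND D = False AND False = False
net2 = C NOR B = True NOR True = False
net3 = net1 AND E = False AND True = False
net5 = NOT C = NOT True = False
net9 = NOT A = NOT False = True
net10 = NOT net5 = NOT False = True
net12 = net10 OR net2 = True OR False = True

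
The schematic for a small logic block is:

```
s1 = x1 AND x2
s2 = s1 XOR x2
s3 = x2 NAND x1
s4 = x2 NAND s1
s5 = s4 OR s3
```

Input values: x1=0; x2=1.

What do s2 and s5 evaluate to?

s2 = 1, s5 = 1

s1 = x1 AND x2 = 0 AND 1 = 0
s2 = s1 XOR x2 = 0 XOR 1 = 1
s3 = x2 NAND x1 = 1 NAND 0 = 1
s4 = x2 NAND s1 = 1 NAND 0 = 1
s5 = s4 OR s3 = 1 OR 1 = 1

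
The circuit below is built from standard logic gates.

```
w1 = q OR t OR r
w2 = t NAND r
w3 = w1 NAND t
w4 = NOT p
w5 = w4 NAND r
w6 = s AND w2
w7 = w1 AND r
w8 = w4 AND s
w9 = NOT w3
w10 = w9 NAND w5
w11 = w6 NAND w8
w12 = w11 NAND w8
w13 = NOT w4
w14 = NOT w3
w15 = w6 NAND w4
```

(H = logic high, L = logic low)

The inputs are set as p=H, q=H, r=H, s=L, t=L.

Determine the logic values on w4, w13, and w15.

w4 = L, w13 = H, w15 = H

w2 = t NAND r = L NAND H = H
w4 = NOT p = NOT H = L
w6 = s AND w2 = L AND H = L
w13 = NOT w4 = NOT L = H
w15 = w6 NAND w4 = L NAND L = H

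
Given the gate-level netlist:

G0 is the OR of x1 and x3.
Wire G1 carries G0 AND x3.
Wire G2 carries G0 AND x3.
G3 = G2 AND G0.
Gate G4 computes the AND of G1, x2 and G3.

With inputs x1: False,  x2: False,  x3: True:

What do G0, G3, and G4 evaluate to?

G0 = True  G3 = True  G4 = False

G0 = x1 OR x3 = False OR True = True
G1 = G0 AND x3 = True AND True = True
G2 = G0 AND x3 = True AND True = True
G3 = G2 AND G0 = True AND True = True
G4 = G1 AND x2 AND G3 = True AND False AND True = False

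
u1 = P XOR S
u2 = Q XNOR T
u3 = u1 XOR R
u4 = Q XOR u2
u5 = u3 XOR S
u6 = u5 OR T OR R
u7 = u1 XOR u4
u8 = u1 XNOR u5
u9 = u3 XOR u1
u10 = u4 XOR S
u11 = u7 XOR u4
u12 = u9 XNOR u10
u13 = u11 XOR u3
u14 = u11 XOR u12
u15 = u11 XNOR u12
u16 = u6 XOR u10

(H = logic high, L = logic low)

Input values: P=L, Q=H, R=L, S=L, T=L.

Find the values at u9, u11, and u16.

u9 = L, u11 = L, u16 = H

u1 = P XOR S = L XOR L = L
u2 = Q XNOR T = H XNOR L = L
u3 = u1 XOR R = L XOR L = L
u4 = Q XOR u2 = H XOR L = H
u5 = u3 XOR S = L XOR L = L
u6 = u5 OR T OR R = L OR L OR L = L
u7 = u1 XOR u4 = L XOR H = H
u9 = u3 XOR u1 = L XOR L = L
u10 = u4 XOR S = H XOR L = H
u11 = u7 XOR u4 = H XOR H = L
u16 = u6 XOR u10 = L XOR H = H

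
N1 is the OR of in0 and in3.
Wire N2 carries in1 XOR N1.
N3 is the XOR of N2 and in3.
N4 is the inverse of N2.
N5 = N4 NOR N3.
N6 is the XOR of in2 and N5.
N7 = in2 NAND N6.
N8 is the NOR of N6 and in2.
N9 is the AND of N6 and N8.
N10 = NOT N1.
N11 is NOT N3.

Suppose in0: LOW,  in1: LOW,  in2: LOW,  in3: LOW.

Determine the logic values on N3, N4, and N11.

N1 = in0 OR in3 = LOW OR LOW = LOW
N2 = in1 XOR N1 = LOW XOR LOW = LOW
N3 = N2 XOR in3 = LOW XOR LOW = LOW
N4 = NOT N2 = NOT LOW = HIGH
N11 = NOT N3 = NOT LOW = HIGH

N3 = LOW, N4 = HIGH, N11 = HIGH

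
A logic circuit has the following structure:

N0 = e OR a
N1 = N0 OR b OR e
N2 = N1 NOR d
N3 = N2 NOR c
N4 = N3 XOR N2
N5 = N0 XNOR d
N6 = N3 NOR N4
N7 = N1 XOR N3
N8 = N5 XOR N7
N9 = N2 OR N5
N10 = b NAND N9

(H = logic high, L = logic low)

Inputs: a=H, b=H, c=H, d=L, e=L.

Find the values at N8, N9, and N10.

N0 = e OR a = L OR H = H
N1 = N0 OR b OR e = H OR H OR L = H
N2 = N1 NOR d = H NOR L = L
N3 = N2 NOR c = L NOR H = L
N5 = N0 XNOR d = H XNOR L = L
N7 = N1 XOR N3 = H XOR L = H
N8 = N5 XOR N7 = L XOR H = H
N9 = N2 OR N5 = L OR L = L
N10 = b NAND N9 = H NAND L = H

N8 = H; N9 = L; N10 = H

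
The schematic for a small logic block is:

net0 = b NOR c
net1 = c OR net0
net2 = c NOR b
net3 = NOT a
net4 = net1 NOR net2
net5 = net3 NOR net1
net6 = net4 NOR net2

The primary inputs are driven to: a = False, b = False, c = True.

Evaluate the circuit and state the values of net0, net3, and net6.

net0 = False; net3 = True; net6 = True

net0 = b NOR c = False NOR True = False
net1 = c OR net0 = True OR False = True
net2 = c NOR b = True NOR False = False
net3 = NOT a = NOT False = True
net4 = net1 NOR net2 = True NOR False = False
net6 = net4 NOR net2 = False NOR False = True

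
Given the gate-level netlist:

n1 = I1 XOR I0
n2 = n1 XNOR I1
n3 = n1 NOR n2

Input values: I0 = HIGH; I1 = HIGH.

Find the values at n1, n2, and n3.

n1 = I1 XOR I0 = HIGH XOR HIGH = LOW
n2 = n1 XNOR I1 = LOW XNOR HIGH = LOW
n3 = n1 NOR n2 = LOW NOR LOW = HIGH

n1 = LOW, n2 = LOW, n3 = HIGH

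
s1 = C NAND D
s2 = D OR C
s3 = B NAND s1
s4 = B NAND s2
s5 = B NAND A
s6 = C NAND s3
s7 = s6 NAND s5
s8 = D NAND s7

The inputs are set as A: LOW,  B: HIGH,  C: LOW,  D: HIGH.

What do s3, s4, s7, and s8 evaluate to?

s3 = LOW, s4 = LOW, s7 = LOW, s8 = HIGH

s1 = C NAND D = LOW NAND HIGH = HIGH
s2 = D OR C = HIGH OR LOW = HIGH
s3 = B NAND s1 = HIGH NAND HIGH = LOW
s4 = B NAND s2 = HIGH NAND HIGH = LOW
s5 = B NAND A = HIGH NAND LOW = HIGH
s6 = C NAND s3 = LOW NAND LOW = HIGH
s7 = s6 NAND s5 = HIGH NAND HIGH = LOW
s8 = D NAND s7 = HIGH NAND LOW = HIGH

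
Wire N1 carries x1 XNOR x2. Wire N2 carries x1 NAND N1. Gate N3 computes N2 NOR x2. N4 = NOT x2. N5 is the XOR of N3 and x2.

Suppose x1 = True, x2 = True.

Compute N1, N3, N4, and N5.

N1 = True; N3 = False; N4 = False; N5 = True

N1 = x1 XNOR x2 = True XNOR True = True
N2 = x1 NAND N1 = True NAND True = False
N3 = N2 NOR x2 = False NOR True = False
N4 = NOT x2 = NOT True = False
N5 = N3 XOR x2 = False XOR True = True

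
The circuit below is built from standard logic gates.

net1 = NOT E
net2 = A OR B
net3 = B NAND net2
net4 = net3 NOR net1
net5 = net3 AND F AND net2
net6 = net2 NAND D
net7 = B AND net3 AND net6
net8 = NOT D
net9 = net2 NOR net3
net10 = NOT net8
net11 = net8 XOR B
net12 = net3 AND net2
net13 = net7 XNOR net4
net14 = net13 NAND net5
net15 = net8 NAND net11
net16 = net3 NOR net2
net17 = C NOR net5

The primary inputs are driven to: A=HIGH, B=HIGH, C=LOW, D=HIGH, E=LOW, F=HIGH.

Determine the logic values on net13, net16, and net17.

net1 = NOT E = NOT LOW = HIGH
net2 = A OR B = HIGH OR HIGH = HIGH
net3 = B NAND net2 = HIGH NAND HIGH = LOW
net4 = net3 NOR net1 = LOW NOR HIGH = LOW
net5 = net3 AND F AND net2 = LOW AND HIGH AND HIGH = LOW
net6 = net2 NAND D = HIGH NAND HIGH = LOW
net7 = B AND net3 AND net6 = HIGH AND LOW AND LOW = LOW
net13 = net7 XNOR net4 = LOW XNOR LOW = HIGH
net16 = net3 NOR net2 = LOW NOR HIGH = LOW
net17 = C NOR net5 = LOW NOR LOW = HIGH

net13 = HIGH  net16 = LOW  net17 = HIGH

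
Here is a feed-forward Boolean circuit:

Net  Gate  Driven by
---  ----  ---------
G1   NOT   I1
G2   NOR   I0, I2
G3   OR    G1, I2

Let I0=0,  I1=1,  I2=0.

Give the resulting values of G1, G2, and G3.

G1 = 0, G2 = 1, G3 = 0

G1 = NOT I1 = NOT 1 = 0
G2 = I0 NOR I2 = 0 NOR 0 = 1
G3 = G1 OR I2 = 0 OR 0 = 0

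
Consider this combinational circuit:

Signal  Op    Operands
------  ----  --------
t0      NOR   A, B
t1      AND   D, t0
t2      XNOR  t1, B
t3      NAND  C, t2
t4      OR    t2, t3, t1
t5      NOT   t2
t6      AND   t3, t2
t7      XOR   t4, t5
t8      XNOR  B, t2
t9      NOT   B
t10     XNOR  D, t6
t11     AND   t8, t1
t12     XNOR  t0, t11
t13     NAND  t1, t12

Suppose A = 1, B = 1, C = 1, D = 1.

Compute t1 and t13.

t1 = 0, t13 = 1

t0 = A NOR B = 1 NOR 1 = 0
t1 = D AND t0 = 1 AND 0 = 0
t2 = t1 XNOR B = 0 XNOR 1 = 0
t8 = B XNOR t2 = 1 XNOR 0 = 0
t11 = t8 AND t1 = 0 AND 0 = 0
t12 = t0 XNOR t11 = 0 XNOR 0 = 1
t13 = t1 NAND t12 = 0 NAND 1 = 1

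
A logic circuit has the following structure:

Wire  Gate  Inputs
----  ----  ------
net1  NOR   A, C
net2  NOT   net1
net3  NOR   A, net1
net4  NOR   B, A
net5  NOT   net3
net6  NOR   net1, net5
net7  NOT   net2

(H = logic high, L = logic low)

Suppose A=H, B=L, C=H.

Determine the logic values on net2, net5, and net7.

net1 = A NOR C = H NOR H = L
net2 = NOT net1 = NOT L = H
net3 = A NOR net1 = H NOR L = L
net5 = NOT net3 = NOT L = H
net7 = NOT net2 = NOT H = L

net2 = H; net5 = H; net7 = L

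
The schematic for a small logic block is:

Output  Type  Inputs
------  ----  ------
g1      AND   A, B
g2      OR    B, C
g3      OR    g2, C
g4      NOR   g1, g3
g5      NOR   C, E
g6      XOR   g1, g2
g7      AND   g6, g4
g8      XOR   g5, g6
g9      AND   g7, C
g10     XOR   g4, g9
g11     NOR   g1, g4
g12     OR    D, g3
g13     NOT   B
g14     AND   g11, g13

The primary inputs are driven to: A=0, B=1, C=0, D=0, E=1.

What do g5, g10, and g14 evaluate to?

g5 = 0  g10 = 0  g14 = 0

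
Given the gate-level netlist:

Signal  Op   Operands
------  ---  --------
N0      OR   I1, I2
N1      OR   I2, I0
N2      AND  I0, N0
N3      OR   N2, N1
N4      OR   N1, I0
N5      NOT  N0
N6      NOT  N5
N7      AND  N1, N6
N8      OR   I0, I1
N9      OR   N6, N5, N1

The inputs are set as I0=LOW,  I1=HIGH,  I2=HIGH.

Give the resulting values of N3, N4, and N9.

N0 = I1 OR I2 = HIGH OR HIGH = HIGH
N1 = I2 OR I0 = HIGH OR LOW = HIGH
N2 = I0 AND N0 = LOW AND HIGH = LOW
N3 = N2 OR N1 = LOW OR HIGH = HIGH
N4 = N1 OR I0 = HIGH OR LOW = HIGH
N5 = NOT N0 = NOT HIGH = LOW
N6 = NOT N5 = NOT LOW = HIGH
N9 = N6 OR N5 OR N1 = HIGH OR LOW OR HIGH = HIGH

N3 = HIGH, N4 = HIGH, N9 = HIGH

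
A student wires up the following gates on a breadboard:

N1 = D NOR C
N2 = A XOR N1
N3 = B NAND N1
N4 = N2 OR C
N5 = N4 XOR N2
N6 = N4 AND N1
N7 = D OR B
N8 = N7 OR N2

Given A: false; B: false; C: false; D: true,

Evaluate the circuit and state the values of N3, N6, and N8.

N1 = D NOR C = true NOR false = false
N2 = A XOR N1 = false XOR false = false
N3 = B NAND N1 = false NAND false = true
N4 = N2 OR C = false OR false = false
N6 = N4 AND N1 = false AND false = false
N7 = D OR B = true OR false = true
N8 = N7 OR N2 = true OR false = true

N3 = true, N6 = false, N8 = true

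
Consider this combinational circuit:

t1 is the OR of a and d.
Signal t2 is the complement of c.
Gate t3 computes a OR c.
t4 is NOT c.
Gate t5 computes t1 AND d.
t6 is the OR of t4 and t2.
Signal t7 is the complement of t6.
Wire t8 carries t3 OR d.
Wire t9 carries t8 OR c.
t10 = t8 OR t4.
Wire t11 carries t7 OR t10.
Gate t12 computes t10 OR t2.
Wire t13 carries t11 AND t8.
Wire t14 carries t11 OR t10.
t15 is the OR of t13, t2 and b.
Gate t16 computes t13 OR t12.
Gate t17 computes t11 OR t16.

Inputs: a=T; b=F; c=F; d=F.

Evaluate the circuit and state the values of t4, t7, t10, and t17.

t4 = T, t7 = F, t10 = T, t17 = T

t2 = NOT c = NOT F = T
t3 = a OR c = T OR F = T
t4 = NOT c = NOT F = T
t6 = t4 OR t2 = T OR T = T
t7 = NOT t6 = NOT T = F
t8 = t3 OR d = T OR F = T
t10 = t8 OR t4 = T OR T = T
t11 = t7 OR t10 = F OR T = T
t12 = t10 OR t2 = T OR T = T
t13 = t11 AND t8 = T AND T = T
t16 = t13 OR t12 = T OR T = T
t17 = t11 OR t16 = T OR T = T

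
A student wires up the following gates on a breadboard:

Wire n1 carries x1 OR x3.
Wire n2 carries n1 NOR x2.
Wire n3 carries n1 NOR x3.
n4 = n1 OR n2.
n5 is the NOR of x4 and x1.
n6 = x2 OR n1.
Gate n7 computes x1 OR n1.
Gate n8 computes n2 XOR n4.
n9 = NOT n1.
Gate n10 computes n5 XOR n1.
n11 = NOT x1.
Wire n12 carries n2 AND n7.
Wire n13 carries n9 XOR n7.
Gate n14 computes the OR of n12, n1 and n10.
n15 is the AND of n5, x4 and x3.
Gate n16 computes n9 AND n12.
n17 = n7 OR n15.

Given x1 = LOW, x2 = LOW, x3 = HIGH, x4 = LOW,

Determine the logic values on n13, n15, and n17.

n13 = HIGH  n15 = LOW  n17 = HIGH

n1 = x1 OR x3 = LOW OR HIGH = HIGH
n5 = x4 NOR x1 = LOW NOR LOW = HIGH
n7 = x1 OR n1 = LOW OR HIGH = HIGH
n9 = NOT n1 = NOT HIGH = LOW
n13 = n9 XOR n7 = LOW XOR HIGH = HIGH
n15 = n5 AND x4 AND x3 = HIGH AND LOW AND HIGH = LOW
n17 = n7 OR n15 = HIGH OR LOW = HIGH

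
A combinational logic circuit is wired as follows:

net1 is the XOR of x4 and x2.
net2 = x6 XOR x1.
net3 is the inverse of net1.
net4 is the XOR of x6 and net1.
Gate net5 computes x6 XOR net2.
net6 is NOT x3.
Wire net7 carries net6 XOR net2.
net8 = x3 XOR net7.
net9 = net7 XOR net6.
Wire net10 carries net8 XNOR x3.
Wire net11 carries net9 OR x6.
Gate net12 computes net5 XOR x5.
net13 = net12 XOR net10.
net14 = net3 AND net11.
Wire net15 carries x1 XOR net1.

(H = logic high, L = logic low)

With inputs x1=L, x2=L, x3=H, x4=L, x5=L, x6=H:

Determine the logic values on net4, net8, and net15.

net1 = x4 XOR x2 = L XOR L = L
net2 = x6 XOR x1 = H XOR L = H
net4 = x6 XOR net1 = H XOR L = H
net6 = NOT x3 = NOT H = L
net7 = net6 XOR net2 = L XOR H = H
net8 = x3 XOR net7 = H XOR H = L
net15 = x1 XOR net1 = L XOR L = L

net4 = H, net8 = L, net15 = L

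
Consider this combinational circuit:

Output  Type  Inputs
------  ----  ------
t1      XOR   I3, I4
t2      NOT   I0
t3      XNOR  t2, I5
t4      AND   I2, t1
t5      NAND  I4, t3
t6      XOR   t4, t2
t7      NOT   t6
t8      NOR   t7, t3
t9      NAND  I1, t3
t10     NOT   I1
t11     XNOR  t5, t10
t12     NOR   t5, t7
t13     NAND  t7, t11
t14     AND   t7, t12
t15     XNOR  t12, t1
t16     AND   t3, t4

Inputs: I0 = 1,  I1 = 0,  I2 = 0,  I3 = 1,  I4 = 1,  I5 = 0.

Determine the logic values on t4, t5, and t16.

t1 = I3 XOR I4 = 1 XOR 1 = 0
t2 = NOT I0 = NOT 1 = 0
t3 = t2 XNOR I5 = 0 XNOR 0 = 1
t4 = I2 AND t1 = 0 AND 0 = 0
t5 = I4 NAND t3 = 1 NAND 1 = 0
t16 = t3 AND t4 = 1 AND 0 = 0

t4 = 0, t5 = 0, t16 = 0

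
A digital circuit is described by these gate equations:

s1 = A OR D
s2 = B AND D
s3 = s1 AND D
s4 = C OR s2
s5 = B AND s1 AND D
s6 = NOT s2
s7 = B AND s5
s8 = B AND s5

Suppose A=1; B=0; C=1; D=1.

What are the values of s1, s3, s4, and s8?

s1 = 1, s3 = 1, s4 = 1, s8 = 0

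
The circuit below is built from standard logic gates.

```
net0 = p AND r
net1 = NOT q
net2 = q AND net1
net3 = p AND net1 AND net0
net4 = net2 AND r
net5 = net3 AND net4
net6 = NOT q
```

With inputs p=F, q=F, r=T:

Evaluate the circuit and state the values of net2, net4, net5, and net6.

net2 = F; net4 = F; net5 = F; net6 = T

net0 = p AND r = F AND T = F
net1 = NOT q = NOT F = T
net2 = q AND net1 = F AND T = F
net3 = p AND net1 AND net0 = F AND T AND F = F
net4 = net2 AND r = F AND T = F
net5 = net3 AND net4 = F AND F = F
net6 = NOT q = NOT F = T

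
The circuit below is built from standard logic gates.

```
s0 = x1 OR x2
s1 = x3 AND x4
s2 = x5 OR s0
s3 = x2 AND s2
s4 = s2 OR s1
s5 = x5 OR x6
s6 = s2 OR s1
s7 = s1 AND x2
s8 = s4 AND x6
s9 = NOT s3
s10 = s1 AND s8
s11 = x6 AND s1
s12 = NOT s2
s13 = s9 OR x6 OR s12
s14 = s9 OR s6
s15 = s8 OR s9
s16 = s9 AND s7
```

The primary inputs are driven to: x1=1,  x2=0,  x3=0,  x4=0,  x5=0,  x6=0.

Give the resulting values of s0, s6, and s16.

s0 = 1, s6 = 1, s16 = 0

s0 = x1 OR x2 = 1 OR 0 = 1
s1 = x3 AND x4 = 0 AND 0 = 0
s2 = x5 OR s0 = 0 OR 1 = 1
s3 = x2 AND s2 = 0 AND 1 = 0
s6 = s2 OR s1 = 1 OR 0 = 1
s7 = s1 AND x2 = 0 AND 0 = 0
s9 = NOT s3 = NOT 0 = 1
s16 = s9 AND s7 = 1 AND 0 = 0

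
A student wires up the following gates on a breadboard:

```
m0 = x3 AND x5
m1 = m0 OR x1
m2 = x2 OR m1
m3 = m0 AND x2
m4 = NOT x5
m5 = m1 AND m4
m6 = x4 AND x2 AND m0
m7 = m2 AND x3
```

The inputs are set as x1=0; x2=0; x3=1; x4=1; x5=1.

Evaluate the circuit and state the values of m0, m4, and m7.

m0 = x3 AND x5 = 1 AND 1 = 1
m1 = m0 OR x1 = 1 OR 0 = 1
m2 = x2 OR m1 = 0 OR 1 = 1
m4 = NOT x5 = NOT 1 = 0
m7 = m2 AND x3 = 1 AND 1 = 1

m0 = 1, m4 = 0, m7 = 1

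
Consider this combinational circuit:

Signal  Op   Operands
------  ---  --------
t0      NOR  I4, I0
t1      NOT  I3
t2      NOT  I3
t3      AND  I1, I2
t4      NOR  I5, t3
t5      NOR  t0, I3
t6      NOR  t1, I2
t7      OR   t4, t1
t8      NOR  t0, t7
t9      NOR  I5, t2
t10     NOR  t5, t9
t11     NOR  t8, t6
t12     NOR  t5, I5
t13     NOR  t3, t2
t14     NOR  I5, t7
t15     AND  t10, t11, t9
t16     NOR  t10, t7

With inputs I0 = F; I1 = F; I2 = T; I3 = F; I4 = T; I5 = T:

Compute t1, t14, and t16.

t1 = T, t14 = F, t16 = F

t0 = I4 NOR I0 = T NOR F = F
t1 = NOT I3 = NOT F = T
t2 = NOT I3 = NOT F = T
t3 = I1 AND I2 = F AND T = F
t4 = I5 NOR t3 = T NOR F = F
t5 = t0 NOR I3 = F NOR F = T
t7 = t4 OR t1 = F OR T = T
t9 = I5 NOR t2 = T NOR T = F
t10 = t5 NOR t9 = T NOR F = F
t14 = I5 NOR t7 = T NOR T = F
t16 = t10 NOR t7 = F NOR T = F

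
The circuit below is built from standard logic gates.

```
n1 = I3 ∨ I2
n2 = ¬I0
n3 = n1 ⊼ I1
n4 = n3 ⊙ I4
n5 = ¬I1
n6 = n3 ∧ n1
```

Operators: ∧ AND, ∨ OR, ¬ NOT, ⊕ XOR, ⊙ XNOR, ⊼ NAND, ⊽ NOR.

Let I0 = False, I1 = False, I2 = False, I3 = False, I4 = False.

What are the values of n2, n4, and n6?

n1 = I3 OR I2 = False OR False = False
n2 = NOT I0 = NOT False = True
n3 = n1 NAND I1 = False NAND False = True
n4 = n3 XNOR I4 = True XNOR False = False
n6 = n3 AND n1 = True AND False = False

n2 = True, n4 = False, n6 = False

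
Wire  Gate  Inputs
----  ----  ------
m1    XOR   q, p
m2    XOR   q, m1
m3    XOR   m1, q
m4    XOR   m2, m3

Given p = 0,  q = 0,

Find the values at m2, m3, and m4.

m2 = 0, m3 = 0, m4 = 0

m1 = q XOR p = 0 XOR 0 = 0
m2 = q XOR m1 = 0 XOR 0 = 0
m3 = m1 XOR q = 0 XOR 0 = 0
m4 = m2 XOR m3 = 0 XOR 0 = 0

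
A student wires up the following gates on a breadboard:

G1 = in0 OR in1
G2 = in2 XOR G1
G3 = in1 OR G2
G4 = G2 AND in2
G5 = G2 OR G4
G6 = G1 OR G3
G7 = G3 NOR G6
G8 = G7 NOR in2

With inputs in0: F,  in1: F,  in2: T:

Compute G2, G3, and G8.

G1 = in0 OR in1 = F OR F = F
G2 = in2 XOR G1 = T XOR F = T
G3 = in1 OR G2 = F OR T = T
G6 = G1 OR G3 = F OR T = T
G7 = G3 NOR G6 = T NOR T = F
G8 = G7 NOR in2 = F NOR T = F

G2 = T, G3 = T, G8 = F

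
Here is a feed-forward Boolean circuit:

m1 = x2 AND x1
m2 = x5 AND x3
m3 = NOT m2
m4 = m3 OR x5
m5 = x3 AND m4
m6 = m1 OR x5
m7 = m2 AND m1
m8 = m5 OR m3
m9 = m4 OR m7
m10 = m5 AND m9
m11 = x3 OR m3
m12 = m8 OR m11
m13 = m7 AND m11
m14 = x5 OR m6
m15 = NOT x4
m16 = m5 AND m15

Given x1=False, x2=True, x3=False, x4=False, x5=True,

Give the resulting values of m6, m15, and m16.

m6 = True, m15 = True, m16 = False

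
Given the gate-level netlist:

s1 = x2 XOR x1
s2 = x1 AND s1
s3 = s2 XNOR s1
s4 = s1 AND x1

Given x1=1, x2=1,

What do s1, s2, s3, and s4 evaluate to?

s1 = 0, s2 = 0, s3 = 1, s4 = 0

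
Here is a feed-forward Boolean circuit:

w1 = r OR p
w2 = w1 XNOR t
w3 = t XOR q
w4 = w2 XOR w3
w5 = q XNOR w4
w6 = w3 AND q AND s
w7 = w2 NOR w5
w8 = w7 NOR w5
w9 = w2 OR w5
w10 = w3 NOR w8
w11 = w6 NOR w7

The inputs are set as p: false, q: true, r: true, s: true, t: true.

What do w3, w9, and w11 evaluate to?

w1 = r OR p = true OR false = true
w2 = w1 XNOR t = true XNOR true = true
w3 = t XOR q = true XOR true = false
w4 = w2 XOR w3 = true XOR false = true
w5 = q XNOR w4 = true XNOR true = true
w6 = w3 AND q AND s = false AND true AND true = false
w7 = w2 NOR w5 = true NOR true = false
w9 = w2 OR w5 = true OR true = true
w11 = w6 NOR w7 = false NOR false = true

w3 = false, w9 = true, w11 = true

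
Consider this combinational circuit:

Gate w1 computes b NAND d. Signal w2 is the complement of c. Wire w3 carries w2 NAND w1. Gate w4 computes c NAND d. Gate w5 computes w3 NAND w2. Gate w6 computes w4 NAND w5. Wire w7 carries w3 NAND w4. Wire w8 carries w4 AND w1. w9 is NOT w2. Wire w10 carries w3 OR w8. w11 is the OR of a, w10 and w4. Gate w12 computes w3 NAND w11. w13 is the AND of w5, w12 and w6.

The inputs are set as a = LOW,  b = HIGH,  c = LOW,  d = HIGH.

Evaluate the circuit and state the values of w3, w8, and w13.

w1 = b NAND d = HIGH NAND HIGH = LOW
w2 = NOT c = NOT LOW = HIGH
w3 = w2 NAND w1 = HIGH NAND LOW = HIGH
w4 = c NAND d = LOW NAND HIGH = HIGH
w5 = w3 NAND w2 = HIGH NAND HIGH = LOW
w6 = w4 NAND w5 = HIGH NAND LOW = HIGH
w8 = w4 AND w1 = HIGH AND LOW = LOW
w10 = w3 OR w8 = HIGH OR LOW = HIGH
w11 = a OR w10 OR w4 = LOW OR HIGH OR HIGH = HIGH
w12 = w3 NAND w11 = HIGH NAND HIGH = LOW
w13 = w5 AND w12 AND w6 = LOW AND LOW AND HIGH = LOW

w3 = HIGH, w8 = LOW, w13 = LOW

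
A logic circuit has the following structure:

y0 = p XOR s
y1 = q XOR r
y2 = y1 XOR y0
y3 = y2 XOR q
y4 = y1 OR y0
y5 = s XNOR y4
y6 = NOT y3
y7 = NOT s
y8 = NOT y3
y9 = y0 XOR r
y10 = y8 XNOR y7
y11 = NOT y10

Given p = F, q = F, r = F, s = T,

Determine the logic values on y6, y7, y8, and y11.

y0 = p XOR s = F XOR T = T
y1 = q XOR r = F XOR F = F
y2 = y1 XOR y0 = F XOR T = T
y3 = y2 XOR q = T XOR F = T
y6 = NOT y3 = NOT T = F
y7 = NOT s = NOT T = F
y8 = NOT y3 = NOT T = F
y10 = y8 XNOR y7 = F XNOR F = T
y11 = NOT y10 = NOT T = F

y6 = F; y7 = F; y8 = F; y11 = F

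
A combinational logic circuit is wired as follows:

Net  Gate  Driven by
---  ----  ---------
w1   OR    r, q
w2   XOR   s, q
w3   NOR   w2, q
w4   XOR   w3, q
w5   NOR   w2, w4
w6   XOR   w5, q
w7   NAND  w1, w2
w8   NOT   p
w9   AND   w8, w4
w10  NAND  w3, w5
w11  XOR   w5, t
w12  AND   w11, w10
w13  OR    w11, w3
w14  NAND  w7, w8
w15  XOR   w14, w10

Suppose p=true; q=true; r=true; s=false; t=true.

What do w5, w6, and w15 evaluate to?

w1 = r OR q = true OR true = true
w2 = s XOR q = false XOR true = true
w3 = w2 NOR q = true NOR true = false
w4 = w3 XOR q = false XOR true = true
w5 = w2 NOR w4 = true NOR true = false
w6 = w5 XOR q = false XOR true = true
w7 = w1 NAND w2 = true NAND true = false
w8 = NOT p = NOT true = false
w10 = w3 NAND w5 = false NAND false = true
w14 = w7 NAND w8 = false NAND false = true
w15 = w14 XOR w10 = true XOR true = false

w5 = false  w6 = true  w15 = false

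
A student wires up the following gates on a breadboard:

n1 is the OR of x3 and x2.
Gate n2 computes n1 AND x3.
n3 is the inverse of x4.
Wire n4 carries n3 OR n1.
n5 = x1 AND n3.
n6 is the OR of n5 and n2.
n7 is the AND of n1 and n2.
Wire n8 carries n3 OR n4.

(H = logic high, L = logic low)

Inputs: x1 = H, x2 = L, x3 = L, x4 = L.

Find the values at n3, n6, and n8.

n3 = H; n6 = H; n8 = H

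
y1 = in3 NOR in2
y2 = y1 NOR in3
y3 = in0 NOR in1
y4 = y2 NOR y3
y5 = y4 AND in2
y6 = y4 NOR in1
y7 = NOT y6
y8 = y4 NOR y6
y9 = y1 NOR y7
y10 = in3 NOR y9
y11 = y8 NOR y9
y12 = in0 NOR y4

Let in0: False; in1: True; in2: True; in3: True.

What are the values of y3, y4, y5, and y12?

y3 = False; y4 = True; y5 = True; y12 = False

y1 = in3 NOR in2 = True NOR True = False
y2 = y1 NOR in3 = False NOR True = False
y3 = in0 NOR in1 = False NOR True = False
y4 = y2 NOR y3 = False NOR False = True
y5 = y4 AND in2 = True AND True = True
y12 = in0 NOR y4 = False NOR True = False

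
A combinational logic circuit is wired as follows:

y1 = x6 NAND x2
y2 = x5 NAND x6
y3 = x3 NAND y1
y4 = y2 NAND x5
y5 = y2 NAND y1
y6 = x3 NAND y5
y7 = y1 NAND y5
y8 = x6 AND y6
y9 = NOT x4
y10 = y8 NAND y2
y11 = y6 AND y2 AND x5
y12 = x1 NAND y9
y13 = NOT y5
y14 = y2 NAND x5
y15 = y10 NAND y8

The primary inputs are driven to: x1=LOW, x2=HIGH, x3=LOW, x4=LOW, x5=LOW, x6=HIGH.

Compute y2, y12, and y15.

y1 = x6 NAND x2 = HIGH NAND HIGH = LOW
y2 = x5 NAND x6 = LOW NAND HIGH = HIGH
y5 = y2 NAND y1 = HIGH NAND LOW = HIGH
y6 = x3 NAND y5 = LOW NAND HIGH = HIGH
y8 = x6 AND y6 = HIGH AND HIGH = HIGH
y9 = NOT x4 = NOT LOW = HIGH
y10 = y8 NAND y2 = HIGH NAND HIGH = LOW
y12 = x1 NAND y9 = LOW NAND HIGH = HIGH
y15 = y10 NAND y8 = LOW NAND HIGH = HIGH

y2 = HIGH; y12 = HIGH; y15 = HIGH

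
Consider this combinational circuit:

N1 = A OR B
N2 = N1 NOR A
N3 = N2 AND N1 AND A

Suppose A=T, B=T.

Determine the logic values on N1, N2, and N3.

N1 = A OR B = T OR T = T
N2 = N1 NOR A = T NOR T = F
N3 = N2 AND N1 AND A = F AND T AND T = F

N1 = T  N2 = F  N3 = F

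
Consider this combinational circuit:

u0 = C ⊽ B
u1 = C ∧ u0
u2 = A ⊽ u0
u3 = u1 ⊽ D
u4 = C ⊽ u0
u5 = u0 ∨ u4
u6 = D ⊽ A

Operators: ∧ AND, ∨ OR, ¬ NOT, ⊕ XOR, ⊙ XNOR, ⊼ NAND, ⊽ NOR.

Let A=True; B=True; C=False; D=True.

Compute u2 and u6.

u2 = False; u6 = False

u0 = C NOR B = False NOR True = False
u2 = A NOR u0 = True NOR False = False
u6 = D NOR A = True NOR True = False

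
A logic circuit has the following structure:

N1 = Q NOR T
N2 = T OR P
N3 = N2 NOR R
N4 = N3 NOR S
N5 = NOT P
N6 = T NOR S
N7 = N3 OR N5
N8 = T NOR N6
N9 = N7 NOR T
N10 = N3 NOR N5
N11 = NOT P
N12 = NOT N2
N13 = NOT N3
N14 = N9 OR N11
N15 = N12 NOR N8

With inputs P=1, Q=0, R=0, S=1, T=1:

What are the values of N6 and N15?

N2 = T OR P = 1 OR 1 = 1
N6 = T NOR S = 1 NOR 1 = 0
N8 = T NOR N6 = 1 NOR 0 = 0
N12 = NOT N2 = NOT 1 = 0
N15 = N12 NOR N8 = 0 NOR 0 = 1

N6 = 0, N15 = 1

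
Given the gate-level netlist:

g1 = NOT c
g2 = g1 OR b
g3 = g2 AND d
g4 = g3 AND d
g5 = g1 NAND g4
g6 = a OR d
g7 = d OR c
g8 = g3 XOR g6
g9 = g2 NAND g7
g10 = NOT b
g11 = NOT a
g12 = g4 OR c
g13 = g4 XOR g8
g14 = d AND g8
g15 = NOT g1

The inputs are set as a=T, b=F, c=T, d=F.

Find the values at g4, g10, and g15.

g4 = F, g10 = T, g15 = T

g1 = NOT c = NOT T = F
g2 = g1 OR b = F OR F = F
g3 = g2 AND d = F AND F = F
g4 = g3 AND d = F AND F = F
g10 = NOT b = NOT F = T
g15 = NOT g1 = NOT F = T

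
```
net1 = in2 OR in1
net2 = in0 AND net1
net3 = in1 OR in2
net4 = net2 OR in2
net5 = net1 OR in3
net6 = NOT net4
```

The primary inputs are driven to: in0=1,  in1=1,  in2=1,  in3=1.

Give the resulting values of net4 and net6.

net4 = 1, net6 = 0

net1 = in2 OR in1 = 1 OR 1 = 1
net2 = in0 AND net1 = 1 AND 1 = 1
net4 = net2 OR in2 = 1 OR 1 = 1
net6 = NOT net4 = NOT 1 = 0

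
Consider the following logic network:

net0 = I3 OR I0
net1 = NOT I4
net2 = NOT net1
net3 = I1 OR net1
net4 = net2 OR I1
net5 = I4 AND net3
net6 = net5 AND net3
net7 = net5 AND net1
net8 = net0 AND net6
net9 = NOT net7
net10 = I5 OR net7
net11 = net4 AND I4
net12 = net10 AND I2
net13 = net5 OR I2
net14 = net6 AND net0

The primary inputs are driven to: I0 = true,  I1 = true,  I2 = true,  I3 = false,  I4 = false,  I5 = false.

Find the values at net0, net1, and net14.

net0 = true  net1 = true  net14 = false

net0 = I3 OR I0 = false OR true = true
net1 = NOT I4 = NOT false = true
net3 = I1 OR net1 = true OR true = true
net5 = I4 AND net3 = false AND true = false
net6 = net5 AND net3 = false AND true = false
net14 = net6 AND net0 = false AND true = false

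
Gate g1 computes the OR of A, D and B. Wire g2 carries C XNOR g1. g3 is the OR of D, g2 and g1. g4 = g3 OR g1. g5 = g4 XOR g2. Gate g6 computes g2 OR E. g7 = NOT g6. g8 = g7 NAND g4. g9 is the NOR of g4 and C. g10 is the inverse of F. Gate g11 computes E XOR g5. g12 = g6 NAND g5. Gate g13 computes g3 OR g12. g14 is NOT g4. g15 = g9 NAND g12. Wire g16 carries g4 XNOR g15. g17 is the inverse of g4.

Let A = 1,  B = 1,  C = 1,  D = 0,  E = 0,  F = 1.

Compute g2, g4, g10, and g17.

g2 = 1, g4 = 1, g10 = 0, g17 = 0

g1 = A OR D OR B = 1 OR 0 OR 1 = 1
g2 = C XNOR g1 = 1 XNOR 1 = 1
g3 = D OR g2 OR g1 = 0 OR 1 OR 1 = 1
g4 = g3 OR g1 = 1 OR 1 = 1
g10 = NOT F = NOT 1 = 0
g17 = NOT g4 = NOT 1 = 0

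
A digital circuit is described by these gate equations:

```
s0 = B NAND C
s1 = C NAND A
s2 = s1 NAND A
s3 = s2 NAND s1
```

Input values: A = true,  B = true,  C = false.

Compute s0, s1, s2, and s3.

s0 = B NAND C = true NAND false = true
s1 = C NAND A = false NAND true = true
s2 = s1 NAND A = true NAND true = false
s3 = s2 NAND s1 = false NAND true = true

s0 = true, s1 = true, s2 = false, s3 = true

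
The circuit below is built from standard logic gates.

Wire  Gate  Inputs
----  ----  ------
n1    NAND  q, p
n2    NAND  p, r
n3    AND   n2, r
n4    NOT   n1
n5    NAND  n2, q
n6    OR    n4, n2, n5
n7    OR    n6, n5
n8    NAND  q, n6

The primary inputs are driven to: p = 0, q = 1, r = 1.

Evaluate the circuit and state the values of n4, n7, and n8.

n4 = 0; n7 = 1; n8 = 0

n1 = q NAND p = 1 NAND 0 = 1
n2 = p NAND r = 0 NAND 1 = 1
n4 = NOT n1 = NOT 1 = 0
n5 = n2 NAND q = 1 NAND 1 = 0
n6 = n4 OR n2 OR n5 = 0 OR 1 OR 0 = 1
n7 = n6 OR n5 = 1 OR 0 = 1
n8 = q NAND n6 = 1 NAND 1 = 0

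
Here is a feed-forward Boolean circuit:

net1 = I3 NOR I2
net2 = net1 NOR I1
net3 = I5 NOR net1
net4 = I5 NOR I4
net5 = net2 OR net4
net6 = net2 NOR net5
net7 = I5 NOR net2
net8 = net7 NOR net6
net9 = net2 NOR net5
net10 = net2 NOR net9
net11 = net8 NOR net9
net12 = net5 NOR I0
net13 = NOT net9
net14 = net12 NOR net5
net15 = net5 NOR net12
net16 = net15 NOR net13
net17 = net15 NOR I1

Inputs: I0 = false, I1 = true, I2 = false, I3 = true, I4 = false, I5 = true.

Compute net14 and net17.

net1 = I3 NOR I2 = true NOR false = false
net2 = net1 NOR I1 = false NOR true = false
net4 = I5 NOR I4 = true NOR false = false
net5 = net2 OR net4 = false OR false = false
net12 = net5 NOR I0 = false NOR false = true
net14 = net12 NOR net5 = true NOR false = false
net15 = net5 NOR net12 = false NOR true = false
net17 = net15 NOR I1 = false NOR true = false

net14 = false; net17 = false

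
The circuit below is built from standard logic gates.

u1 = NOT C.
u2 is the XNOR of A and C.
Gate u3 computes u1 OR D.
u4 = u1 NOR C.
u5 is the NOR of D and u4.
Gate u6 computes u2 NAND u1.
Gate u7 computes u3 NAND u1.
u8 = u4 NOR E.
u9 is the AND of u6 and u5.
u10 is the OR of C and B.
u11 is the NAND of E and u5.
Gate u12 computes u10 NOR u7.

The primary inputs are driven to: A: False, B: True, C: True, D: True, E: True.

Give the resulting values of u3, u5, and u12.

u1 = NOT C = NOT True = False
u3 = u1 OR D = False OR True = True
u4 = u1 NOR C = False NOR True = False
u5 = D NOR u4 = True NOR False = False
u7 = u3 NAND u1 = True NAND False = True
u10 = C OR B = True OR True = True
u12 = u10 NOR u7 = True NOR True = False

u3 = True  u5 = False  u12 = False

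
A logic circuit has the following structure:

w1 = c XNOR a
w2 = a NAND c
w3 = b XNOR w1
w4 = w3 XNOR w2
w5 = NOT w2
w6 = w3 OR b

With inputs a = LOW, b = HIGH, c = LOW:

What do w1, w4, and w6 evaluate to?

w1 = HIGH, w4 = HIGH, w6 = HIGH

w1 = c XNOR a = LOW XNOR LOW = HIGH
w2 = a NAND c = LOW NAND LOW = HIGH
w3 = b XNOR w1 = HIGH XNOR HIGH = HIGH
w4 = w3 XNOR w2 = HIGH XNOR HIGH = HIGH
w6 = w3 OR b = HIGH OR HIGH = HIGH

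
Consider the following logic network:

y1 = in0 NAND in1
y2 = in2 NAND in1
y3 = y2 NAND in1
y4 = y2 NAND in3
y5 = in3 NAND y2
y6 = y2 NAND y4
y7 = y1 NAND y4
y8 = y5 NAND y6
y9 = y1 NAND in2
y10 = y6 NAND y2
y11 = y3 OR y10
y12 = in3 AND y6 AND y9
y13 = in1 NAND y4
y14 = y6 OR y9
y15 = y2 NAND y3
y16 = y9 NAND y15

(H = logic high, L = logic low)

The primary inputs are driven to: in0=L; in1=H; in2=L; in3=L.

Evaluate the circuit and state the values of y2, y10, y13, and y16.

y2 = H; y10 = H; y13 = L; y16 = L

y1 = in0 NAND in1 = L NAND H = H
y2 = in2 NAND in1 = L NAND H = H
y3 = y2 NAND in1 = H NAND H = L
y4 = y2 NAND in3 = H NAND L = H
y6 = y2 NAND y4 = H NAND H = L
y9 = y1 NAND in2 = H NAND L = H
y10 = y6 NAND y2 = L NAND H = H
y13 = in1 NAND y4 = H NAND H = L
y15 = y2 NAND y3 = H NAND L = H
y16 = y9 NAND y15 = H NAND H = L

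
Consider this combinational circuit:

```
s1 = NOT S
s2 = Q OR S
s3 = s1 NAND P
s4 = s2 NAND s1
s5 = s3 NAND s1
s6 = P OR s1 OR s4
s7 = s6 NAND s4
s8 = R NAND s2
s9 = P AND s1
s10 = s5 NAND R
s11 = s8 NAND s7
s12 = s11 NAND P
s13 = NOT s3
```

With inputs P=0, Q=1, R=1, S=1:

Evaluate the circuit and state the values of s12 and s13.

s12 = 1; s13 = 0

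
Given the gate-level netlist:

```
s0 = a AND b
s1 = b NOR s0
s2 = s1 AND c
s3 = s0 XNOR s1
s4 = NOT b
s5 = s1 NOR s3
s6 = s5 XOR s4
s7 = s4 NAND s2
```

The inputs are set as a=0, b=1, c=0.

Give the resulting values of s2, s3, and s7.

s2 = 0, s3 = 1, s7 = 1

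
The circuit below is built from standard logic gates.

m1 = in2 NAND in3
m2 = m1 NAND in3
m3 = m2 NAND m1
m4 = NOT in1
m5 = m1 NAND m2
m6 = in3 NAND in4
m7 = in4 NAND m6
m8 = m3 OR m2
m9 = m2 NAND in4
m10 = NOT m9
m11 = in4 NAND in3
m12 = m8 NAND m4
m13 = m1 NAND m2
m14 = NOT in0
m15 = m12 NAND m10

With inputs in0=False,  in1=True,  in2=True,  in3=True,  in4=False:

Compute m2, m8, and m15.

m1 = in2 NAND in3 = True NAND True = False
m2 = m1 NAND in3 = False NAND True = True
m3 = m2 NAND m1 = True NAND False = True
m4 = NOT in1 = NOT True = False
m8 = m3 OR m2 = True OR True = True
m9 = m2 NAND in4 = True NAND False = True
m10 = NOT m9 = NOT True = False
m12 = m8 NAND m4 = True NAND False = True
m15 = m12 NAND m10 = True NAND False = True

m2 = True  m8 = True  m15 = True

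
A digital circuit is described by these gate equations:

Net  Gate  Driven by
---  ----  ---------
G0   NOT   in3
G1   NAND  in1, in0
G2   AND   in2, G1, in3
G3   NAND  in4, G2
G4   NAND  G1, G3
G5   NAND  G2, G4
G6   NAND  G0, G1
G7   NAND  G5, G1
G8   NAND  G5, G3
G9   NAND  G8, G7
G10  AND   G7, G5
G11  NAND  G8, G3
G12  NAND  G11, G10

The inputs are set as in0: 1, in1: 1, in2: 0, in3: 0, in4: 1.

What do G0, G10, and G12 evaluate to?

G0 = 1, G10 = 1, G12 = 0

G0 = NOT in3 = NOT 0 = 1
G1 = in1 NAND in0 = 1 NAND 1 = 0
G2 = in2 AND G1 AND in3 = 0 AND 0 AND 0 = 0
G3 = in4 NAND G2 = 1 NAND 0 = 1
G4 = G1 NAND G3 = 0 NAND 1 = 1
G5 = G2 NAND G4 = 0 NAND 1 = 1
G7 = G5 NAND G1 = 1 NAND 0 = 1
G8 = G5 NAND G3 = 1 NAND 1 = 0
G10 = G7 AND G5 = 1 AND 1 = 1
G11 = G8 NAND G3 = 0 NAND 1 = 1
G12 = G11 NAND G10 = 1 NAND 1 = 0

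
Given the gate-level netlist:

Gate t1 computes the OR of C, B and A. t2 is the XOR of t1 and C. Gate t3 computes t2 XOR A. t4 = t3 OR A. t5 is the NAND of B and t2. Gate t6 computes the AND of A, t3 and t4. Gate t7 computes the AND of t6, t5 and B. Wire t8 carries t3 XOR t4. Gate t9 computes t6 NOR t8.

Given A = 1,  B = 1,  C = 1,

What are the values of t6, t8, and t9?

t1 = C OR B OR A = 1 OR 1 OR 1 = 1
t2 = t1 XOR C = 1 XOR 1 = 0
t3 = t2 XOR A = 0 XOR 1 = 1
t4 = t3 OR A = 1 OR 1 = 1
t6 = A AND t3 AND t4 = 1 AND 1 AND 1 = 1
t8 = t3 XOR t4 = 1 XOR 1 = 0
t9 = t6 NOR t8 = 1 NOR 0 = 0

t6 = 1; t8 = 0; t9 = 0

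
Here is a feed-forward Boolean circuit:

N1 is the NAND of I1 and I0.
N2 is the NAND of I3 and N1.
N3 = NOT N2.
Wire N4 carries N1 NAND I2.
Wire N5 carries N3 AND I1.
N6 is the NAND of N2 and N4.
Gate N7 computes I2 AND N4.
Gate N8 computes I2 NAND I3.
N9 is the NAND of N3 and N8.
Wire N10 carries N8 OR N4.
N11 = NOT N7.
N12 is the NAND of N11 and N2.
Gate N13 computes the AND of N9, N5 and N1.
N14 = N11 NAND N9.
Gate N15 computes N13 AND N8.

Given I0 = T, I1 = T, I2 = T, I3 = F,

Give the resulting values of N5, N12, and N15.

N1 = I1 NAND I0 = T NAND T = F
N2 = I3 NAND N1 = F NAND F = T
N3 = NOT N2 = NOT T = F
N4 = N1 NAND I2 = F NAND T = T
N5 = N3 AND I1 = F AND T = F
N7 = I2 AND N4 = T AND T = T
N8 = I2 NAND I3 = T NAND F = T
N9 = N3 NAND N8 = F NAND T = T
N11 = NOT N7 = NOT T = F
N12 = N11 NAND N2 = F NAND T = T
N13 = N9 AND N5 AND N1 = T AND F AND F = F
N15 = N13 AND N8 = F AND T = F

N5 = F, N12 = T, N15 = F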